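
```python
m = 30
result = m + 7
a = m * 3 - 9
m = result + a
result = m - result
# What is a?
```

Trace:
`m = 30` → m = 30
`result = m + 7` → result = 37
`a = m * 3 - 9` → a = 81
`m = result + a` → m = 118
`result = m - result` → result = 81
So a = 81

Answer: 81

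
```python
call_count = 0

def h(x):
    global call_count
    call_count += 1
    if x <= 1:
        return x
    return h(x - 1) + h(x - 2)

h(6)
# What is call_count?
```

Calls(x) = 1 + Calls(x-1) + Calls(x-2); Calls(0)=Calls(1)=1. For x=6 this gives 25.

Answer: 25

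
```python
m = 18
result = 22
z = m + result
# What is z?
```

Trace:
`m = 18` → m = 18
`result = 22` → result = 22
`z = m + result` → z = 40
So z = 40

Answer: 40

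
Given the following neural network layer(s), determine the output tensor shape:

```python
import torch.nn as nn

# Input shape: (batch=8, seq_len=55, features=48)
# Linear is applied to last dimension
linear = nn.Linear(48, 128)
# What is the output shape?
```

Input: (8, 55, 48) -> Output: (8, 55, 128)

Answer: (8, 55, 128)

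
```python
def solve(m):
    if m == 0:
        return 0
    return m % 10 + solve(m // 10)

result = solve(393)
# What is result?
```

Sum of digits of 393: 3 + 9 + 3 = 15

Answer: 15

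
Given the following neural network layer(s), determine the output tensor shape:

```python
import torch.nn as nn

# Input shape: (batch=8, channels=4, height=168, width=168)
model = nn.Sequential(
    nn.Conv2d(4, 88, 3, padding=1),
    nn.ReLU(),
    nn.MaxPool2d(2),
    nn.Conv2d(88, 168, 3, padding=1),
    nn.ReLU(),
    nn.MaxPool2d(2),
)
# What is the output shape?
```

Input: (8, 4, 168, 168) -> after first Conv2d: (8, 88, 168, 168) -> after first MaxPool2d: (8, 88, 84, 84) -> after second Conv2d: (8, 168, 84, 84) -> Output: (8, 168, 42, 42)

Answer: (8, 168, 42, 42)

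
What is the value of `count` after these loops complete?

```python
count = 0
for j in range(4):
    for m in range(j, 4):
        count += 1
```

Upper triangle: 4 + 3 + ... + 1
`count` takes the values: 0 → 1 → 2 → 3 → 4 → 5 → 6 → 7 → 8 → 9 → 10

Answer: 10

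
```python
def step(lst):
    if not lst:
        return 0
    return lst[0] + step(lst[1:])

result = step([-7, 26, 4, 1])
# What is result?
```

(-7) + 26 + 4 + 1 + 0 = 24

Answer: 24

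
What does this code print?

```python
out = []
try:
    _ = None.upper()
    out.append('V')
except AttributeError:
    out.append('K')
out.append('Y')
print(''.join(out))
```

Execution trace: 'K' (except AttributeError) → 'Y' (after the try/except). Output: KY

Answer: KY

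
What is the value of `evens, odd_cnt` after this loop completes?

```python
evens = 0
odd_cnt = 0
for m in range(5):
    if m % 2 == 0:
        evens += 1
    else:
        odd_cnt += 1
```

Count evens and odds in range(5)
`evens, odd_cnt` takes the values: (0, 0) → (1, 0) → (1, 1) → (2, 1) → (2, 2) → (3, 2)

Answer: 3, 2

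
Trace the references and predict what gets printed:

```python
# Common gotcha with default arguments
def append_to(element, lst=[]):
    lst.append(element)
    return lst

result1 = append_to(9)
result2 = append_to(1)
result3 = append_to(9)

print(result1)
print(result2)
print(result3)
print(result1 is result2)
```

Key concept: mutable default argument gotcha.
Step by step:
`result1 = append_to(9)` → result1 = [9]
`result2 = append_to(1)` → result1 = [9, 1] (same object as result2); result2 = [9, 1] (same object as result1)
`result3 = append_to(9)` → result1 = [9, 1, 9] (same object as result2, result3); result2 = [9, 1, 9] (same object as result1, result3); result3 = [9, 1, 9] (same object as result1, result2)
`print(result1)` → prints [9, 1, 9]
`print(result2)` → prints [9, 1, 9]
`print(result3)` → prints [9, 1, 9]
`print(result1 is result2)` → prints True

Answer:
[9, 1, 9]
[9, 1, 9]
[9, 1, 9]
True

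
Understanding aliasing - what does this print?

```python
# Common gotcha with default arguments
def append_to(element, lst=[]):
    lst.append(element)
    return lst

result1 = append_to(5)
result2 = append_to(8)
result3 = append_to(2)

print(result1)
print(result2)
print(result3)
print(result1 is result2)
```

Key concept: mutable default argument gotcha.
Step by step:
`result1 = append_to(5)` → result1 = [5]
`result2 = append_to(8)` → result1 = [5, 8] (same object as result2); result2 = [5, 8] (same object as result1)
`result3 = append_to(2)` → result1 = [5, 8, 2] (same object as result2, result3); result2 = [5, 8, 2] (same object as result1, result3); result3 = [5, 8, 2] (same object as result1, result2)
`print(result1)` → prints [5, 8, 2]
`print(result2)` → prints [5, 8, 2]
`print(result3)` → prints [5, 8, 2]
`print(result1 is result2)` → prints True

Answer:
[5, 8, 2]
[5, 8, 2]
[5, 8, 2]
True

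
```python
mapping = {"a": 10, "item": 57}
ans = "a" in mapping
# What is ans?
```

Trace:
`mapping = {"a": 10, "item": 57}` → mapping = {'a': 10, 'item': 57}
`ans = "a" in mapping` → ans = True
So ans = True

Answer: True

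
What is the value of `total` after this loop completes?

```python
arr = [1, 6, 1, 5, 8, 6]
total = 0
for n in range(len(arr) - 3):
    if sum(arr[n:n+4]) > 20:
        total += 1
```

Count windows with sum > 20
`total` takes the values: 0

Answer: 0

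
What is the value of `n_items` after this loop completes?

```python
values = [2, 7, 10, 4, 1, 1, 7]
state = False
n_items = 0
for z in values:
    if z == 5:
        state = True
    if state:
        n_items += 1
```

Count elements after first 5 in [2, 7, 10, 4, 1, 1, 7]
`n_items` takes the values: 0

Answer: 0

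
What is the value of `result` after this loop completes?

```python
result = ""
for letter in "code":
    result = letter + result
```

Reverse 'code'
`result` takes the values: "" → "c" → "oc" → "doc" → "edoc"

Answer: "edoc"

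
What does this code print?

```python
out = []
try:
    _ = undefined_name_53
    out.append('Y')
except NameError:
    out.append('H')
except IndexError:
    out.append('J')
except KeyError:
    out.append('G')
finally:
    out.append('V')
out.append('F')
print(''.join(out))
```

Execution trace: 'H' (except NameError) → 'V' (finally) → 'F' (after the try/except). Output: HVF

Answer: HVF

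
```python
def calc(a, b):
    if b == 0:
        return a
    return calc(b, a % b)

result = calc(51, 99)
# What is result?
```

calc(51, 99) -> calc(99, 51) -> calc(51, 48) -> calc(48, 3) -> calc(3, 0) -> 3

Answer: 3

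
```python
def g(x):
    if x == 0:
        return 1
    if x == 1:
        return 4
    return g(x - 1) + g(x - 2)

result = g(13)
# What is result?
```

Build up from base cases: g(0)=1, g(1)=4, g(2)=5, g(3)=9, g(4)=14, g(5)=23, g(6)=37, ..., g(13)=1076

Answer: 1076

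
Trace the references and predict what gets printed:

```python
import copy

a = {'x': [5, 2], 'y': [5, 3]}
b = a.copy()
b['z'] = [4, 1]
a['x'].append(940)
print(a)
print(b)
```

Key concept: shallow copy of dict with mutable values.
Step by step:
`a = {'x': [5, 2], 'y': [5, 3]}` → a = {'x': [5, 2], 'y': [5, 3]}
`b = a.copy()` → b = {'x': [5, 2], 'y': [5, 3]}
`b['z'] = [4, 1]` → b = {'x': [5, 2], 'y': [5, 3], 'z': [4, 1]}
`a['x'].append(940)` → a = {'x': [5, 2, 940], 'y': [5, 3]}; b = {'x': [5, 2, 940], 'y': [5, 3], 'z': [4, 1]}
`print(a)` → prints {'x': [5, 2, 940], 'y': [5, 3]}
`print(b)` → prints {'x': [5, 2, 940], 'y': [5, 3], 'z': [4, 1]}

Answer:
{'x': [5, 2, 940], 'y': [5, 3]}
{'x': [5, 2, 940], 'y': [5, 3], 'z': [4, 1]}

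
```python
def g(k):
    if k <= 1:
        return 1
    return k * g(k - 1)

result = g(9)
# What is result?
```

g(9) = 9 * 8 * 7 * 6 * 5 * 4 * 3 * 2 * 1 = 362880

Answer: 362880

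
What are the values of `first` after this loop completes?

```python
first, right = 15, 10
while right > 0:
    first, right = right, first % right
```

GCD of 15 and 10
`first` takes the values: 15 → 10 → 5

Answer: 5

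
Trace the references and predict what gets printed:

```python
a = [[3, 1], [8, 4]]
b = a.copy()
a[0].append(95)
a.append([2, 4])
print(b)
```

Key concept: shallow copy with nested lists.
Step by step:
`a = [[3, 1], [8, 4]]` → a = [[3, 1], [8, 4]]
`b = a.copy()` → b = [[3, 1], [8, 4]]
`a[0].append(95)` → a = [[3, 1, 95], [8, 4]]; b = [[3, 1, 95], [8, 4]]
`a.append([2, 4])` → a = [[3, 1, 95], [8, 4], [2, 4]]
`print(b)` → prints [[3, 1, 95], [8, 4]]

Answer: [[3, 1, 95], [8, 4]]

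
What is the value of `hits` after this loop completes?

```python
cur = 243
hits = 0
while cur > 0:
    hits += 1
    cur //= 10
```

Count digits by repeated division by 10
`hits` takes the values: 0 → 1 → 2 → 3

Answer: 3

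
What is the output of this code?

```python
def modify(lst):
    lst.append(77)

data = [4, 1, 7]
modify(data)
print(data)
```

Key concept: function modifies passed list.
Step by step:
`data = [4, 1, 7]` → data = [4, 1, 7]
`modify(data)` → data = [4, 1, 7, 77]
`print(data)` → prints [4, 1, 7, 77]

Answer: [4, 1, 7, 77]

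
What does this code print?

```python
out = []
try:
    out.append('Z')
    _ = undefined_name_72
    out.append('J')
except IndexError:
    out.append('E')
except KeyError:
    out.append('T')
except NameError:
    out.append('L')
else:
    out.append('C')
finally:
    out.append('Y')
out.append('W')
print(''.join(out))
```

Execution trace: 'Z' (try body) → 'L' (except NameError) → 'Y' (finally) → 'W' (after the try/except). Output: ZLYW

Answer: ZLYW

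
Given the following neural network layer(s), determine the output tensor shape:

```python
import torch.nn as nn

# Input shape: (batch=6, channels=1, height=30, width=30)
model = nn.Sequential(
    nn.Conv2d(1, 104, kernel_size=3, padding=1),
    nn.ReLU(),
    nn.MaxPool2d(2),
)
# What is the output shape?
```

Input: (6, 1, 30, 30) -> after Conv2d: (6, 104, 30, 30) -> after ReLU: (6, 104, 30, 30) -> Output: (6, 104, 15, 15)

Answer: (6, 104, 15, 15)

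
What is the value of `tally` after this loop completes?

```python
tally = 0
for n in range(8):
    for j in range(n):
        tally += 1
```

Triangle number: 0+1+2+...+7
`tally` takes the values: 0 → 1 → 2 → 3 → 4 → 5 → 6 → 7 → 8 → 9 → 10 → 11 → 12 → 13 → 14 → 15 → 16 → 17 → 18 → 19 → 20 → 21 → 22 → 23 → 24 → 25 → 26 → 27 → 28

Answer: 28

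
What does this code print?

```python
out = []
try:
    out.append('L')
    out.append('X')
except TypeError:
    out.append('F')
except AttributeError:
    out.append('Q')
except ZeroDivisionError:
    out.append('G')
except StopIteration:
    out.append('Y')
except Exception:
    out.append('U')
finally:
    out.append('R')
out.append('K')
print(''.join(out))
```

Execution trace: 'L' (try body) → 'X' (try body, no exception) → 'R' (finally) → 'K' (after the try/except). Output: LXRK

Answer: LXRK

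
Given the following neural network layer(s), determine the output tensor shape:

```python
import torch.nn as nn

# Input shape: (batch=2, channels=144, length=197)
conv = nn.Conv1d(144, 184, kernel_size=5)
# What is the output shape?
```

Input: (2, 144, 197) -> Output: (2, 184, 193)

Answer: (2, 184, 193)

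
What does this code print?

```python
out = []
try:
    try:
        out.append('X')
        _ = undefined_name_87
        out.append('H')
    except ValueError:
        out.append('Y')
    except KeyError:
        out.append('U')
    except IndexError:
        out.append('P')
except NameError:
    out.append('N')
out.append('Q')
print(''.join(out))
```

Execution trace: 'X' (try body) → 'N' (outer except NameError) → 'Q' (after the try/except). Output: XNQ

Answer: XNQ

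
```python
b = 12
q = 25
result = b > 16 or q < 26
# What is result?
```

Trace:
`b = 12` → b = 12
`q = 25` → q = 25
`result = b > 16 or q < 26` → result = True
So result = True

Answer: True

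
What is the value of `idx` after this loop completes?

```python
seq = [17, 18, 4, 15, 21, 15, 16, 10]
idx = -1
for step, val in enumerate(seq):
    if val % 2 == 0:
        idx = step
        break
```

First even number index in [17, 18, 4, 15, 21, 15, 16, 10]
`idx` takes the values: -1 → 1

Answer: 1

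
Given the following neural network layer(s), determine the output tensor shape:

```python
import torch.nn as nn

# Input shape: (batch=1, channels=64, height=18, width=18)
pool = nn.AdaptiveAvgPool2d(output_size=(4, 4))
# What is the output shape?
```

Input: (1, 64, 18, 18) -> Output: (1, 64, 4, 4)

Answer: (1, 64, 4, 4)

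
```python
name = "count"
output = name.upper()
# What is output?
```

Trace:
`name = "count"` → name = 'count'
`output = name.upper()` → output = 'COUNT'
So output = 'COUNT'

Answer: 'COUNT'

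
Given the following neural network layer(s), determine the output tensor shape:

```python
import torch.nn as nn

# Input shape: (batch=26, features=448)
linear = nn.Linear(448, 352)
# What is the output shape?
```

Input: (26, 448) -> Output: (26, 352)

Answer: (26, 352)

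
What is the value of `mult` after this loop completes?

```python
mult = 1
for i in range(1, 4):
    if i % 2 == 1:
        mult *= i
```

Product of odd numbers 1 to 3
`mult` takes the values: 1 → 3

Answer: 3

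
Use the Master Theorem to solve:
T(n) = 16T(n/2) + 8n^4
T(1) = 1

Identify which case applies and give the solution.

a=16, b=2, f(n)=8n^4. log_2(16) = 4. Since c=4 = 4, Case 2 applies: T(n) = Θ(n^log_b(a) · log n) = O(n^4 log n).

Answer: O(n^4 log n) - Case 2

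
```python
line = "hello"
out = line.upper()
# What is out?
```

Trace:
`line = "hello"` → line = 'hello'
`out = line.upper()` → out = 'HELLO'
So out = 'HELLO'

Answer: 'HELLO'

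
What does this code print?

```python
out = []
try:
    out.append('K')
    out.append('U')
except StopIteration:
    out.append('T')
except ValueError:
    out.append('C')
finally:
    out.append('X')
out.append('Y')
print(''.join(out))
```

Execution trace: 'K' (try body) → 'U' (try body, no exception) → 'X' (finally) → 'Y' (after the try/except). Output: KUXY

Answer: KUXY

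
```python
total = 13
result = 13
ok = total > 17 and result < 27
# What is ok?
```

Trace:
`total = 13` → total = 13
`result = 13` → result = 13
`ok = total > 17 and result < 27` → ok = False
So ok = False

Answer: False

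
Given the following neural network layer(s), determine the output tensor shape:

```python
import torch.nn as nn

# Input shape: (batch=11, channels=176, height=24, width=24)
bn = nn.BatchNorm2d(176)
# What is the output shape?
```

Input: (11, 176, 24, 24) -> Output: (11, 176, 24, 24)

Answer: (11, 176, 24, 24)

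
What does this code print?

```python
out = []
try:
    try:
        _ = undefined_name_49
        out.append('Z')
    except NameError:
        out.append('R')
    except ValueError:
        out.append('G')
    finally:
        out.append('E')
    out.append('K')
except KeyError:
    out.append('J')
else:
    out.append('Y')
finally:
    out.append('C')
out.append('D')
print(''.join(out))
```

Execution trace: 'R' (inner except NameError) → 'E' (inner finally) → 'K' (try body, no exception) → 'Y' (else) → 'C' (finally) → 'D' (after the try/except). Output: REKYCD

Answer: REKYCD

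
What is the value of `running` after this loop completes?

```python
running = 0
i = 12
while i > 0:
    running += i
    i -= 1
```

Sum 12 down to 1
`running` takes the values: 0 → 12 → 23 → 33 → 42 → 50 → 57 → 63 → 68 → 72 → 75 → 77 → 78

Answer: 78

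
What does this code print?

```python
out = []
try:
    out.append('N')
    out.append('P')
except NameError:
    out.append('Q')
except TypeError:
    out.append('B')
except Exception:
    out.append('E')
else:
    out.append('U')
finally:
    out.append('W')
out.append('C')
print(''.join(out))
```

Execution trace: 'N' (try body) → 'P' (try body, no exception) → 'U' (else) → 'W' (finally) → 'C' (after the try/except). Output: NPUWC

Answer: NPUWC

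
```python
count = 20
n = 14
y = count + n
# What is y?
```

Trace:
`count = 20` → count = 20
`n = 14` → n = 14
`y = count + n` → y = 34
So y = 34

Answer: 34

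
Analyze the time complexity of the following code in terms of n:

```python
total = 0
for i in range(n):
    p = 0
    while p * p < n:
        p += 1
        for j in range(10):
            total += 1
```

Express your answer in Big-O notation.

Each loop level contributes: n × √n × 1. Multiplying the contributions gives O(n√n).

Answer: O(n√n)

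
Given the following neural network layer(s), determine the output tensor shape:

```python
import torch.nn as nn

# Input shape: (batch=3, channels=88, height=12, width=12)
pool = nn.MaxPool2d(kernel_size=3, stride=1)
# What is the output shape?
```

Input: (3, 88, 12, 12) -> Output: (3, 88, 10, 10)

Answer: (3, 88, 10, 10)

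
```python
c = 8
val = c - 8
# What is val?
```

Trace:
`c = 8` → c = 8
`val = c - 8` → val = 0
So val = 0

Answer: 0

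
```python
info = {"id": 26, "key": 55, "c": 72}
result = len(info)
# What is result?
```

Trace:
`info = {"id": 26, "key": 55, "c": 72}` → info = {'id': 26, 'key': 55, 'c': 72}
`result = len(info)` → result = 3
So result = 3

Answer: 3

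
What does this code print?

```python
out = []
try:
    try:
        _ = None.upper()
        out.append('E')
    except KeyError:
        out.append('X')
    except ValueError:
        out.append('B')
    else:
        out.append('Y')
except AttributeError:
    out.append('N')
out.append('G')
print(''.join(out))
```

Execution trace: 'N' (outer except AttributeError) → 'G' (after the try/except). Output: NG

Answer: NG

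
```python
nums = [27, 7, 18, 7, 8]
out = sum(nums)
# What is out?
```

Trace:
`nums = [27, 7, 18, 7, 8]` → nums = [27, 7, 18, 7, 8]
`out = sum(nums)` → out = 67
So out = 67

Answer: 67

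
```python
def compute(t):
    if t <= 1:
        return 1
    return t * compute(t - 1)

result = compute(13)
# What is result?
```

compute(13) = 13 * 12 * 11 * 10 * 9 * 8 * 7 * 6 * 5 * 4 * 3 * 2 * 1 = 6227020800

Answer: 6227020800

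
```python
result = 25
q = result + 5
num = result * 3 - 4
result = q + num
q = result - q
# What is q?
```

Trace:
`result = 25` → result = 25
`q = result + 5` → q = 30
`num = result * 3 - 4` → num = 71
`result = q + num` → result = 101
`q = result - q` → q = 71
So q = 71

Answer: 71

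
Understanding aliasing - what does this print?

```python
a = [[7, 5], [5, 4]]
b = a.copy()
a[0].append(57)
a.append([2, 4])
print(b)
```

Key concept: shallow copy with nested lists.
Step by step:
`a = [[7, 5], [5, 4]]` → a = [[7, 5], [5, 4]]
`b = a.copy()` → b = [[7, 5], [5, 4]]
`a[0].append(57)` → a = [[7, 5, 57], [5, 4]]; b = [[7, 5, 57], [5, 4]]
`a.append([2, 4])` → a = [[7, 5, 57], [5, 4], [2, 4]]
`print(b)` → prints [[7, 5, 57], [5, 4]]

Answer: [[7, 5, 57], [5, 4]]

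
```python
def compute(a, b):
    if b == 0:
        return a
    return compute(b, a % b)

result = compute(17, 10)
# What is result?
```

compute(17, 10) -> compute(10, 7) -> compute(7, 3) -> compute(3, 1) -> compute(1, 0) -> 1

Answer: 1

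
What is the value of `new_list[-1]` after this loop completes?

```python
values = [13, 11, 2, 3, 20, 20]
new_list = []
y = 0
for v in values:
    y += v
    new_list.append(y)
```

Cumulative sum ends at 69
`new_list` takes the values: [] → [13] → [13, 24] → [13, 24, 26] → [13, 24, 26, 29] → [13, 24, 26, 29, 49] → [13, 24, 26, 29, 49, 69]
So `new_list[-1]` = 69

Answer: 69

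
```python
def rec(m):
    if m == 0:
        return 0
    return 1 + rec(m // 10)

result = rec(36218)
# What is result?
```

Count of digits of 36218: 5

Answer: 5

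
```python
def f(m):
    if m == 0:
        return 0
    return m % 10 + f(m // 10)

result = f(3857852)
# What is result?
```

Sum of digits of 3857852: 2 + 5 + 8 + 7 + 5 + 8 + 3 = 38

Answer: 38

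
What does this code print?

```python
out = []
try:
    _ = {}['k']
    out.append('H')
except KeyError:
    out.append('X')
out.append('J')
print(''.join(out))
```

Execution trace: 'X' (except KeyError) → 'J' (after the try/except). Output: XJ

Answer: XJ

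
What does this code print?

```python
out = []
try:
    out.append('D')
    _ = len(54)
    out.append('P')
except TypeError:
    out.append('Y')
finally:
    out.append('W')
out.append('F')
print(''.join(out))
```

Execution trace: 'D' (try body) → 'Y' (except TypeError) → 'W' (finally) → 'F' (after the try/except). Output: DYWF

Answer: DYWF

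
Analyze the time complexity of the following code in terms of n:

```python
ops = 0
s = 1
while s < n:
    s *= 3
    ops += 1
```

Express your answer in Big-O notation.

Each loop level contributes: log n. Multiplying the contributions gives O(log n).

Answer: O(log n)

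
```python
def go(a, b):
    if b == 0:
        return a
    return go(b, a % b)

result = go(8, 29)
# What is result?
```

go(8, 29) -> go(29, 8) -> go(8, 5) -> go(5, 3) -> go(3, 2) -> go(2, 1) -> go(1, 0) -> 1

Answer: 1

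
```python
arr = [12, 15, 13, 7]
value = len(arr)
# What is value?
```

Trace:
`arr = [12, 15, 13, 7]` → arr = [12, 15, 13, 7]
`value = len(arr)` → value = 4
So value = 4

Answer: 4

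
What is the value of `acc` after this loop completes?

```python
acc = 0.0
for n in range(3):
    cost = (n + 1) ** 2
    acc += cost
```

Sum of squared losses 1² + 2² + ... + 3²
`acc` takes the values: 0.0 → 1.0 → 5.0 → 14.0

Answer: 14.0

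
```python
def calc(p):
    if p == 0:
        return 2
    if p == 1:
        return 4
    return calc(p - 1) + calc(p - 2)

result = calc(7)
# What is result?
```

Build up from base cases: calc(0)=2, calc(1)=4, calc(2)=6, calc(3)=10, calc(4)=16, calc(5)=26, calc(6)=42, ..., calc(7)=68

Answer: 68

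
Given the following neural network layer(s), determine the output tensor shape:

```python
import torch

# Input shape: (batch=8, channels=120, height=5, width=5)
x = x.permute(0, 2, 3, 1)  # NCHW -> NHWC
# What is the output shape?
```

Input: (8, 120, 5, 5) -> Output: (8, 5, 5, 120)

Answer: (8, 5, 5, 120)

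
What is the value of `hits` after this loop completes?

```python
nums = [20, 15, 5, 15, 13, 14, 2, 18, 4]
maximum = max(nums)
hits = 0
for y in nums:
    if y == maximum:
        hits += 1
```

Count of max value 20 in [20, 15, 5, 15, 13, 14, 2, 18, 4]
`hits` takes the values: 0 → 1

Answer: 1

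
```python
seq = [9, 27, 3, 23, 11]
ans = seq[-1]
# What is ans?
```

Trace:
`seq = [9, 27, 3, 23, 11]` → seq = [9, 27, 3, 23, 11]
`ans = seq[-1]` → ans = 11
So ans = 11

Answer: 11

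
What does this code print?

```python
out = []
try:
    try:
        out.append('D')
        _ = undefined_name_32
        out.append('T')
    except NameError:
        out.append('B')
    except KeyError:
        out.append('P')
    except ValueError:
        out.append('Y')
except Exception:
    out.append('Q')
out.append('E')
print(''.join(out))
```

Execution trace: 'D' (inner try body) → 'B' (inner except NameError) → 'E' (after the try/except). Output: DBE

Answer: DBE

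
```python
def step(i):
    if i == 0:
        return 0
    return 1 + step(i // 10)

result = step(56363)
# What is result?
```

Count of digits of 56363: 5

Answer: 5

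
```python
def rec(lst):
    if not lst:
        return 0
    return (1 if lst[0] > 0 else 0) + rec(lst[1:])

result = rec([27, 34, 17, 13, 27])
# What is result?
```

Count of positive elements in [27, 34, 17, 13, 27] = 5

Answer: 5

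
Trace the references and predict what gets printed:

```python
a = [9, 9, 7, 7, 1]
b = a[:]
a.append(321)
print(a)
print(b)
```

Key concept: slice [:] creates copy.
Step by step:
`a = [9, 9, 7, 7, 1]` → a = [9, 9, 7, 7, 1]
`b = a[:]` → b = [9, 9, 7, 7, 1]
`a.append(321)` → a = [9, 9, 7, 7, 1, 321]
`print(a)` → prints [9, 9, 7, 7, 1, 321]
`print(b)` → prints [9, 9, 7, 7, 1]

Answer:
[9, 9, 7, 7, 1, 321]
[9, 9, 7, 7, 1]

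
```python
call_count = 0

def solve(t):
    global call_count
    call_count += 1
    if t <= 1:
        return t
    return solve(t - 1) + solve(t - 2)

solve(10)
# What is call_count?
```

Calls(t) = 1 + Calls(t-1) + Calls(t-2); Calls(0)=Calls(1)=1. For t=10 this gives 177.

Answer: 177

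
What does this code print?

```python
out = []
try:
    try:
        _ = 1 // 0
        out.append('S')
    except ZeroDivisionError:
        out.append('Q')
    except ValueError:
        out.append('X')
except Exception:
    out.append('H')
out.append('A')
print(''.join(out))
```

Execution trace: 'Q' (inner except ZeroDivisionError) → 'A' (after the try/except). Output: QA

Answer: QA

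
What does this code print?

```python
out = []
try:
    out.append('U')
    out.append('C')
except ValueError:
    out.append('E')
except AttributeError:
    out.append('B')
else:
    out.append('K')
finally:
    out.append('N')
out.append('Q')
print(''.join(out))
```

Execution trace: 'U' (try body) → 'C' (try body, no exception) → 'K' (else) → 'N' (finally) → 'Q' (after the try/except). Output: UCKNQ

Answer: UCKNQ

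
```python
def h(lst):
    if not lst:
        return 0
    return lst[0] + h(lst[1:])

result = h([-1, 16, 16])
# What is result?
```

(-1) + 16 + 16 + 0 = 31

Answer: 31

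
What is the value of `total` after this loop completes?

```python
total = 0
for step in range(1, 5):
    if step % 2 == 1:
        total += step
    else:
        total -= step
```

Add odd, subtract even
`total` takes the values: 0 → 1 → -1 → 2 → -2

Answer: -2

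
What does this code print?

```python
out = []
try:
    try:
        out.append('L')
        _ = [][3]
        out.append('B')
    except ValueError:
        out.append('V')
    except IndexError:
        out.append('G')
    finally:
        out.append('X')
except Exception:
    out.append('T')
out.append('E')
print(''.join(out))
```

Execution trace: 'L' (inner try body) → 'G' (inner except IndexError) → 'X' (inner finally) → 'E' (after the try/except). Output: LGXE

Answer: LGXE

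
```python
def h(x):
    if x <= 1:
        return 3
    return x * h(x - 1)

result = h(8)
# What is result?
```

h(8) = 8 * 7 * 6 * 5 * 4 * 3 * 2 * 3 = 120960

Answer: 120960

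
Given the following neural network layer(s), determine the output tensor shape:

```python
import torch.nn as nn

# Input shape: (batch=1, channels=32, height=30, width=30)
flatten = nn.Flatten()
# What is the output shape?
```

Input: (1, 32, 30, 30) -> Output: (1, 28800)

Answer: (1, 28800)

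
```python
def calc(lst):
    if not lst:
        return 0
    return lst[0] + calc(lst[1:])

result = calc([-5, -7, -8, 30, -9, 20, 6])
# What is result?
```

(-5) + (-7) + (-8) + 30 + (-9) + 20 + 6 + 0 = 27

Answer: 27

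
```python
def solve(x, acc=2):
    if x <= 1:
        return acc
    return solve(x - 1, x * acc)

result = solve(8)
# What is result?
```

Accumulator trace (n, acc): (8, 2) -> (7, 16) -> (6, 112) -> (5, 672) -> (4, 3360) -> (3, 13440) -> (2, 40320) -> (1, 80640) -> return 80640

Answer: 80640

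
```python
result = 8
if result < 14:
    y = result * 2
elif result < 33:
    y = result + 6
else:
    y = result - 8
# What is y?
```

Trace:
`result = 8` → result = 8
`if result < 14: ...` → result < 14 is True → y = 16
So y = 16

Answer: 16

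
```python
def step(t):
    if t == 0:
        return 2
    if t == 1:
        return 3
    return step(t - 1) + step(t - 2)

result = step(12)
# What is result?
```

Build up from base cases: step(0)=2, step(1)=3, step(2)=5, step(3)=8, step(4)=13, step(5)=21, step(6)=34, ..., step(12)=610

Answer: 610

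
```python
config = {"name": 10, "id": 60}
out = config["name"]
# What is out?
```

Trace:
`config = {"name": 10, "id": 60}` → config = {'name': 10, 'id': 60}
`out = config["name"]` → out = 10
So out = 10

Answer: 10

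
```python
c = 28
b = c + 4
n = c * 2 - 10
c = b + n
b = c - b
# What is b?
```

Trace:
`c = 28` → c = 28
`b = c + 4` → b = 32
`n = c * 2 - 10` → n = 46
`c = b + n` → c = 78
`b = c - b` → b = 46
So b = 46

Answer: 46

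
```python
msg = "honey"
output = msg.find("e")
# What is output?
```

Trace:
`msg = "honey"` → msg = 'honey'
`output = msg.find("e")` → output = 3
So output = 3

Answer: 3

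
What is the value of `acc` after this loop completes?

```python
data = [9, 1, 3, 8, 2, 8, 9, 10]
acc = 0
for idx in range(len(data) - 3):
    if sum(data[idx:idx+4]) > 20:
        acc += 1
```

Count windows with sum > 20
`acc` takes the values: 0 → 1 → 2 → 3 → 4

Answer: 4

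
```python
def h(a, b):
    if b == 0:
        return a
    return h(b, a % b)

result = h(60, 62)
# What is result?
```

h(60, 62) -> h(62, 60) -> h(60, 2) -> h(2, 0) -> 2

Answer: 2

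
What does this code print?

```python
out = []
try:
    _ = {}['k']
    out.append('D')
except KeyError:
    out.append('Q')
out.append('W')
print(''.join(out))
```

Execution trace: 'Q' (except KeyError) → 'W' (after the try/except). Output: QW

Answer: QW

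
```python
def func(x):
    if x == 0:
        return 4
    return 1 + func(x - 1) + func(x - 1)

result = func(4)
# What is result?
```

func(x) = 1 + 2·func(x-1), func(0)=4. Closed form: (4+1)·2^4 - 1 = 79.

Answer: 79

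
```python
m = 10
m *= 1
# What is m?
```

Trace:
`m = 10` → m = 10
`m *= 1` → m = 10
So m = 10

Answer: 10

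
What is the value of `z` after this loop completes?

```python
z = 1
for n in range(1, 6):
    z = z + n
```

Start at 1, add 1 through 5
`z` takes the values: 1 → 2 → 4 → 7 → 11 → 16

Answer: 16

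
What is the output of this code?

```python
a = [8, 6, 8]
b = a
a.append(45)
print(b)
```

Key concept: basic list aliasing.
Step by step:
`a = [8, 6, 8]` → a = [8, 6, 8]
`b = a` → b = [8, 6, 8] (same object as a)
`a.append(45)` → a = [8, 6, 8, 45] (same object as b); b = [8, 6, 8, 45] (same object as a)
`print(b)` → prints [8, 6, 8, 45]

Answer: [8, 6, 8, 45]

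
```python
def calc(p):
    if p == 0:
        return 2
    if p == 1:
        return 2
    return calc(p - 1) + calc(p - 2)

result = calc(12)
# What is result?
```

Build up from base cases: calc(0)=2, calc(1)=2, calc(2)=4, calc(3)=6, calc(4)=10, calc(5)=16, calc(6)=26, ..., calc(12)=466

Answer: 466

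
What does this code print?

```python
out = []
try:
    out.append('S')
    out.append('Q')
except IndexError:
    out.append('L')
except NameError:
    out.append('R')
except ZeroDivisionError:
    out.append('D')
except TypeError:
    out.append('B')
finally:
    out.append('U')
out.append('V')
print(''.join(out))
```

Execution trace: 'S' (try body) → 'Q' (try body, no exception) → 'U' (finally) → 'V' (after the try/except). Output: SQUV

Answer: SQUV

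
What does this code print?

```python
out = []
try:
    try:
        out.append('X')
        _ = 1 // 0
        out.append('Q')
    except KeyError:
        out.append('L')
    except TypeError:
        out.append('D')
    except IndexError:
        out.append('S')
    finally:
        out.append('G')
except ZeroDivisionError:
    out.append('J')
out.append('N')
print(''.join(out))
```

Execution trace: 'X' (try body) → 'G' (finally) → 'J' (outer except ZeroDivisionError) → 'N' (after the try/except). Output: XGJN

Answer: XGJN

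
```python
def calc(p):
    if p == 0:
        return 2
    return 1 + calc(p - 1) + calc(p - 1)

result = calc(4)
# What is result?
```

calc(p) = 1 + 2·calc(p-1), calc(0)=2. Closed form: (2+1)·2^4 - 1 = 47.

Answer: 47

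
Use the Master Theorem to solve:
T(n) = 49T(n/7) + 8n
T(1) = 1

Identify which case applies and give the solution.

a=49, b=7, f(n)=8n. log_7(49) = 2. Since c=1 < 2, Case 1 applies: T(n) = Θ(n^log_b(a)) = O(n^2).

Answer: O(n^2) - Case 1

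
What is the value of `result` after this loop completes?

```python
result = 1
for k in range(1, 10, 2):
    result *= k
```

Product of 1, 3, 5, ... up to 9
`result` takes the values: 1 → 3 → 15 → 105 → 945

Answer: 945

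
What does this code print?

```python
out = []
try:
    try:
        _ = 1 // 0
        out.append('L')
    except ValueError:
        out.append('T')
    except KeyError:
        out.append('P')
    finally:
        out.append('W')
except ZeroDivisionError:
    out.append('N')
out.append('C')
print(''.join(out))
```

Execution trace: 'W' (finally) → 'N' (outer except ZeroDivisionError) → 'C' (after the try/except). Output: WNC

Answer: WNC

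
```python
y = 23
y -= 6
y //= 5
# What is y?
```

Trace:
`y = 23` → y = 23
`y -= 6` → y = 17
`y //= 5` → y = 3
So y = 3

Answer: 3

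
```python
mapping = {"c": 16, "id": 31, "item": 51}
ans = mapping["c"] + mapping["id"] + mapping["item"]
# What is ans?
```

Trace:
`mapping = {"c": 16, "id": 31, "item": 51}` → mapping = {'c': 16, 'id': 31, 'item': 51}
`ans = mapping["c"] + mapping["id"] + mapping["item"]` → ans = 98
So ans = 98

Answer: 98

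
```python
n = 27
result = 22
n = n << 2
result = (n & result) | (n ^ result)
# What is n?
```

Trace:
`n = 27` → n = 27
`result = 22` → result = 22
`n = n << 2` → n = 108
`result = (n & result) | (n ^ result)` → result = 126
So n = 108

Answer: 108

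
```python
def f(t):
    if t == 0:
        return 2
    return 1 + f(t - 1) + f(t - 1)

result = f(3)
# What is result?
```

f(t) = 1 + 2·f(t-1), f(0)=2. Closed form: (2+1)·2^3 - 1 = 23.

Answer: 23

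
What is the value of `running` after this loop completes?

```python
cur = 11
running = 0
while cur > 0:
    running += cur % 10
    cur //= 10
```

Sum digits of 11
`running` takes the values: 0 → 1 → 2

Answer: 2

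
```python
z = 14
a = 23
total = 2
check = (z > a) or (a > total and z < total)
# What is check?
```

Trace:
`z = 14` → z = 14
`a = 23` → a = 23
`total = 2` → total = 2
`check = (z > a) or (a > total and z < total)` → check = False
So check = False

Answer: False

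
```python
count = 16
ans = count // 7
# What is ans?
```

Trace:
`count = 16` → count = 16
`ans = count // 7` → ans = 2
So ans = 2

Answer: 2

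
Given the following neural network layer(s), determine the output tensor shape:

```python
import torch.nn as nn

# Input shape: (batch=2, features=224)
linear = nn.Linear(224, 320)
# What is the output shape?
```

Input: (2, 224) -> Output: (2, 320)

Answer: (2, 320)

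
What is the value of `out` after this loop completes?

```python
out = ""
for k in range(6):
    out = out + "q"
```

Repeat 'q' 6 times
`out` takes the values: "" → "q" → "qq" → "qqq" → "qqqq" → "qqqqq" → "qqqqqq"

Answer: "qqqqqq"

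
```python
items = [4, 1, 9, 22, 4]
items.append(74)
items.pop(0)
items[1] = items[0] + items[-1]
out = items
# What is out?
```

Trace:
`items = [4, 1, 9, 22, 4]` → items = [4, 1, 9, 22, 4]
`items.append(74)` → items = [4, 1, 9, 22, 4, 74]
`items.pop(0)` → items = [1, 9, 22, 4, 74]
`items[1] = items[0] + items[-1]` → items = [1, 75, 22, 4, 74]
`out = items` → out = [1, 75, 22, 4, 74]
So out = [1, 75, 22, 4, 74]

Answer: [1, 75, 22, 4, 74]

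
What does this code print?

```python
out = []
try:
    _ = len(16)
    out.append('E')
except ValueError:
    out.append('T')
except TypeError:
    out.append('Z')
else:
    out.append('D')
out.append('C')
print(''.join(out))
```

Execution trace: 'Z' (except TypeError) → 'C' (after the try/except). Output: ZC

Answer: ZC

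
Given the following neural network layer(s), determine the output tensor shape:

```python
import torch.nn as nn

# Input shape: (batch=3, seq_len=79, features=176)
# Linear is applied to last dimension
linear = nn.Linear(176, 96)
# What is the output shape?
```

Input: (3, 79, 176) -> Output: (3, 79, 96)

Answer: (3, 79, 96)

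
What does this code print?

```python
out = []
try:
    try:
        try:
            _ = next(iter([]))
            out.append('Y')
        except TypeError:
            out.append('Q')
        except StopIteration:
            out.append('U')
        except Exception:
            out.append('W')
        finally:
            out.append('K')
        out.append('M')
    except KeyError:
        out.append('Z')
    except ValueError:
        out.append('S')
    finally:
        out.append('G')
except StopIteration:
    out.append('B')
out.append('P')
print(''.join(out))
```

Execution trace: 'U' (inner except StopIteration) → 'K' (inner finally) → 'M' (try body, no exception) → 'G' (finally) → 'P' (after the try/except). Output: UKMGP

Answer: UKMGP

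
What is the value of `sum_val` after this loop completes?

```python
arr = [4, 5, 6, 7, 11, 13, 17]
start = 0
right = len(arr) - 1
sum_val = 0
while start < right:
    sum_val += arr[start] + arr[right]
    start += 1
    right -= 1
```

Sum of pairs from ends
`sum_val` takes the values: 0 → 21 → 39 → 56

Answer: 56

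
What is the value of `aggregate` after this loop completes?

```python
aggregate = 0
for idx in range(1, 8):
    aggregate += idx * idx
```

Sum of squares 1² to 7² = 140
`aggregate` takes the values: 0 → 1 → 5 → 14 → 30 → 55 → 91 → 140

Answer: 140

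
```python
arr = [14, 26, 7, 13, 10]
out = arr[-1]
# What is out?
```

Trace:
`arr = [14, 26, 7, 13, 10]` → arr = [14, 26, 7, 13, 10]
`out = arr[-1]` → out = 10
So out = 10

Answer: 10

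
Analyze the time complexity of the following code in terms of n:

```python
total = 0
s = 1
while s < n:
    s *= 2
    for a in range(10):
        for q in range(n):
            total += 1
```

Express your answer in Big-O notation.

Each loop level contributes: log n × 1 × n. Multiplying the contributions gives O(n log n).

Answer: O(n log n)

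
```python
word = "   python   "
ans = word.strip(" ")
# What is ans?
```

Trace:
`word = "   python   "` → word = '   python   '
`ans = word.strip(" ")` → ans = 'python'
So ans = 'python'

Answer: 'python'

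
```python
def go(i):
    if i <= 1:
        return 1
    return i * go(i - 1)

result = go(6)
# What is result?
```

go(6) = 6 * 5 * 4 * 3 * 2 * 1 = 720

Answer: 720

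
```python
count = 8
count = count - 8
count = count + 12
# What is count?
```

Trace:
`count = 8` → count = 8
`count = count - 8` → count = 0
`count = count + 12` → count = 12
So count = 12

Answer: 12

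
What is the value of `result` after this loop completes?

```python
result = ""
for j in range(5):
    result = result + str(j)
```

Concatenate digits 0 to 4
`result` takes the values: "" → "0" → "01" → "012" → "0123" → "01234"

Answer: "01234"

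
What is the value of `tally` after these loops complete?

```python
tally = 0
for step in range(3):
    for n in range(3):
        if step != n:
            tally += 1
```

3² - 3 (exclude diagonal)
`tally` takes the values: 0 → 1 → 2 → 3 → 4 → 5 → 6

Answer: 6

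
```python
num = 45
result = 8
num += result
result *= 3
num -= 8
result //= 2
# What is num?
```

Trace:
`num = 45` → num = 45
`result = 8` → result = 8
`num += result` → num = 53
`result *= 3` → result = 24
`num -= 8` → num = 45
`result //= 2` → result = 12
So num = 45

Answer: 45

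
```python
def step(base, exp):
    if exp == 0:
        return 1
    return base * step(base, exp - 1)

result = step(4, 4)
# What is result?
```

step(4, 4) = 4 * 4 * 4 * 4 = 256

Answer: 256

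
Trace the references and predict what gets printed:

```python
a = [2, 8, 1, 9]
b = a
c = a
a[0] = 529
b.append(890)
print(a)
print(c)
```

Key concept: multiple aliases.
Step by step:
`a = [2, 8, 1, 9]` → a = [2, 8, 1, 9]
`b = a` → b = [2, 8, 1, 9] (same object as a)
`c = a` → c = [2, 8, 1, 9] (same object as a, b)
`a[0] = 529` → a = [529, 8, 1, 9] (same object as b, c); b = [529, 8, 1, 9] (same object as a, c); c = [529, 8, 1, 9] (same object as a, b)
`b.append(890)` → a = [529, 8, 1, 9, 890] (same object as b, c); b = [529, 8, 1, 9, 890] (same object as a, c); c = [529, 8, 1, 9, 890] (same object as a, b)
`print(a)` → prints [529, 8, 1, 9, 890]
`print(c)` → prints [529, 8, 1, 9, 890]

Answer:
[529, 8, 1, 9, 890]
[529, 8, 1, 9, 890]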